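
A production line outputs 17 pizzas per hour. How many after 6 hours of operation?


Production rate: 17 pizzas per hour
Time: 6 hours
Total: 17 x 6 = 102 pizzas

102 pizzas


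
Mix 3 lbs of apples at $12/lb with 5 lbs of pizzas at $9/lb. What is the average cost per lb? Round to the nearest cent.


Cost of apples:
3 x $12 = $36
Cost of pizzas:
5 x $9 = $45
Total cost: $36 + $45 = $81
Total weight: 8 lbs
Average: $81 / 8 = $10.125 ≈ $10.13/lb

$10.13/lb


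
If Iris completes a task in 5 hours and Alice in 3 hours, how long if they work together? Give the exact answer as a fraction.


Iris's rate: 1/5 of the job per hour
Alice's rate: 1/3 of the job per hour
Combined rate: 1/5 + 1/3 = 8/15 per hour
Time = 1 / (8/15) = 15/8 hours (≈ 1.88 hours)

15/8 hours


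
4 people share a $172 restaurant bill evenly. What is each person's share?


Total bill: $172
Number of people: 4
Each pays: $172 / 4 = $43

$43


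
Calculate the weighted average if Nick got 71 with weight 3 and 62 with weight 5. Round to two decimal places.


Weighted sum:
3 x 71 + 5 x 62 = 523
Total weight:
3 + 5 = 8
Weighted average:
523 / 8 = 65.375 ≈ 65.38

65.38


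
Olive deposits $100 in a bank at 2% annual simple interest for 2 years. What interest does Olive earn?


Use the formula I = P x R x T / 100
P x R x T = 100 x 2 x 2 = 400
I = 400 / 100 = $4

$4


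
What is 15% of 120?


Convert percentage to decimal:
15% = 0.15
Multiply:
120 x 0.15 = 18

18


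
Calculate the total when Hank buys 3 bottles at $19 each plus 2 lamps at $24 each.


Cost of bottles:
3 x $19 = $57
Cost of lamps:
2 x $24 = $48
Add both:
$57 + $48 = $105

$105


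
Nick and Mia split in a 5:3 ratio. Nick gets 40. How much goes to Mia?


Find the multiplier:
40 / 5 = 8
Apply to Mia's share:
3 x 8 = 24

24


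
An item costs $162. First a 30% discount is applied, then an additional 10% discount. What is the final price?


First discount:
30% of $162 = $48.60
Price after first discount:
$162 - $48.60 = $113.40
Second discount:
10% of $113.40 = $11.34
Final price:
$113.40 - $11.34 = $102.06

$102.06


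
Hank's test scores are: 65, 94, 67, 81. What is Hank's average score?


Add the scores:
65 + 94 + 67 + 81 = 307
Divide by the number of tests:
307 / 4 = 76.75

76.75


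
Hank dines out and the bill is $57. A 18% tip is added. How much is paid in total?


Calculate the tip:
18% of $57 = $10.26
Add tip to meal cost:
$57 + $10.26 = $67.26

$67.26


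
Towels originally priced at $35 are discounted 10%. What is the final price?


Calculate the discount amount:
10% of $35 = $3.50
Subtract from original:
$35 - $3.50 = $31.50

$31.50


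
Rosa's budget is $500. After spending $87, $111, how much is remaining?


Add up expenses:
$87 + $111 = $198
Subtract from budget:
$500 - $198 = $302

$302


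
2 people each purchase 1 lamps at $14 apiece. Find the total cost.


Cost per person:
1 x $14 = $14
Group total:
2 x $14 = $28

$28


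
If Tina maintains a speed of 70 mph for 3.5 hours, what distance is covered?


Use the formula: distance = speed x time
Speed = 70 mph, Time = 3.5 hours
70 x 3.5 = 245 miles

245 miles


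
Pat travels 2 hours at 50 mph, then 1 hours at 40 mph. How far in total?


Leg 1 distance:
50 x 2 = 100 miles
Leg 2 distance:
40 x 1 = 40 miles
Total distance:
100 + 40 = 140 miles

140 miles


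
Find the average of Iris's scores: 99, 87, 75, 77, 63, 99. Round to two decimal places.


Add the scores:
99 + 87 + 75 + 77 + 63 + 99 = 500
Divide by the number of tests:
500 / 6 = 83.3333... ≈ 83.33

83.33


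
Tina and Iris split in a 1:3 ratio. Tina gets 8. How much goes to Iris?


Find the multiplier:
8 / 1 = 8
Apply to Iris's share:
3 x 8 = 24

24


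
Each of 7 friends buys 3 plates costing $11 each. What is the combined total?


Cost per person:
3 x $11 = $33
Group total:
7 x $33 = $231

$231


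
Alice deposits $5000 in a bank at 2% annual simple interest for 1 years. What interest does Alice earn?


Use the formula I = P x R x T / 100
P x R x T = 5000 x 2 x 1 = 10000
I = 10000 / 100 = $100

$100


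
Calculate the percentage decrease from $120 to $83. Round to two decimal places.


Find the absolute change:
|83 - 120| = 37
Divide by original and multiply by 100:
37 / 120 x 100 = 30.8333...% ≈ 30.83%

30.83%


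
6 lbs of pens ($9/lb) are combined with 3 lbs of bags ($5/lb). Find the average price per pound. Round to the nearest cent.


Cost of pens:
6 x $9 = $54
Cost of bags:
3 x $5 = $15
Total cost: $54 + $15 = $69
Total weight: 9 lbs
Average: $69 / 9 = $7.6666... ≈ $7.67/lb

$7.67/lb


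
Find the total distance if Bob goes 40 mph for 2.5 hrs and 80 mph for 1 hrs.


Leg 1 distance:
40 x 2.5 = 100 miles
Leg 2 distance:
80 x 1 = 80 miles
Total distance:
100 + 80 = 180 miles

180 miles


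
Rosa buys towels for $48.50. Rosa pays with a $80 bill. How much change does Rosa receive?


Start with the amount paid:
$80
Subtract the price:
$80 - $48.50 = $31.50

$31.50


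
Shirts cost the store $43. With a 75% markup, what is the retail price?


Calculate the markup amount:
75% of $43 = $32.25
Add to cost:
$43 + $32.25 = $75.25

$75.25


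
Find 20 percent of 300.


Convert percentage to decimal:
20% = 0.2
Multiply:
300 x 0.2 = 60

60


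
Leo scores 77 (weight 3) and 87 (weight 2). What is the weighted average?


Weighted sum:
3 x 77 + 2 x 87 = 405
Total weight:
3 + 2 = 5
Weighted average:
405 / 5 = 81

81


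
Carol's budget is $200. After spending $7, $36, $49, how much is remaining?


Add up expenses:
$7 + $36 + $49 = $92
Subtract from budget:
$200 - $92 = $108

$108


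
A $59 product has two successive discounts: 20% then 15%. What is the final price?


First discount:
20% of $59 = $11.80
Price after first discount:
$59 - $11.80 = $47.20
Second discount:
15% of $47.20 = $7.08
Final price:
$47.20 - $7.08 = $40.12

$40.12


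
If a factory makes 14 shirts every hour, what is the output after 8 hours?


Production rate: 14 shirts per hour
Time: 8 hours
Total: 14 x 8 = 112 shirts

112 shirts


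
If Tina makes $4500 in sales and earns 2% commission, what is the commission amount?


Convert rate to decimal:
2% = 0.02
Multiply by sales:
$4500 x 0.02 = $90

$90


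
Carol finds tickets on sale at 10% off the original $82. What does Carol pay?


Calculate the discount amount:
10% of $82 = $8.20
Subtract from original:
$82 - $8.20 = $73.80

$73.80


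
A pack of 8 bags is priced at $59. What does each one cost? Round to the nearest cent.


Total cost: $59
Number of items: 8
Unit price: $59 / 8 = $7.375 ≈ $7.38

$7.38


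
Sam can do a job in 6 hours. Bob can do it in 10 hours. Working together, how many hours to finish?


Sam's rate: 1/6 of the job per hour
Bob's rate: 1/10 of the job per hour
Combined rate: 1/6 + 1/10 = 4/15 per hour
Time = 1 / (4/15) = 15/4 = 3.75 hours

3.75 hours


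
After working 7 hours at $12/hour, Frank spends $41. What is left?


Calculate earnings:
7 x $12 = $84
Subtract spending:
$84 - $41 = $43

$43


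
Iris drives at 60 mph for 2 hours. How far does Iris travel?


Use the formula: distance = speed x time
Speed = 60 mph, Time = 2 hours
60 x 2 = 120 miles

120 miles


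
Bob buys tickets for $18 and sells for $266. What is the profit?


Selling price = $266
Cost price = $18
Profit = selling price - cost price:
Profit = $266 - $18 = $248

$248


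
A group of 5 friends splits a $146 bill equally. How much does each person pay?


Total bill: $146
Number of people: 5
Each pays: $146 / 5 = $29.20

$29.20


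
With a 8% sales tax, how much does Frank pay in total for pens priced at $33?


Calculate the tax:
8% of $33 = $2.64
Add tax to price:
$33 + $2.64 = $35.64

$35.64


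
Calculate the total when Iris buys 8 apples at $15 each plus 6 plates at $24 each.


Cost of apples:
8 x $15 = $120
Cost of plates:
6 x $24 = $144
Add both:
$120 + $144 = $264

$264


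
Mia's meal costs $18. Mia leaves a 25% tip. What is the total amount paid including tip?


Calculate the tip:
25% of $18 = $4.50
Add tip to meal cost:
$18 + $4.50 = $22.50

$22.50


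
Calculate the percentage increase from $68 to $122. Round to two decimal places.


Find the absolute change:
|122 - 68| = 54
Divide by original and multiply by 100:
54 / 68 x 100 = 79.4117...% ≈ 79.41%

79.41%


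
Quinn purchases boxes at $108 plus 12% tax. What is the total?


Calculate the tax:
12% of $108 = $12.96
Add tax to price:
$108 + $12.96 = $120.96

$120.96


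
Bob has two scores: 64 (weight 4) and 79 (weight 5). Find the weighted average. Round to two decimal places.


Weighted sum:
4 x 64 + 5 x 79 = 651
Total weight:
4 + 5 = 9
Weighted average:
651 / 9 = 72.3333... ≈ 72.33

72.33


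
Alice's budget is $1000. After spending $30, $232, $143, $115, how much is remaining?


Add up expenses:
$30 + $232 + $143 + $115 = $520
Subtract from budget:
$1000 - $520 = $480

$480


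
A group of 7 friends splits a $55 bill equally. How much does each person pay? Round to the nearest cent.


Total bill: $55
Number of people: 7
Each pays: $55 / 7 = $7.8571... ≈ $7.86

$7.86


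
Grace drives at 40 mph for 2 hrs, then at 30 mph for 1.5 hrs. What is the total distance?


Leg 1 distance:
40 x 2 = 80 miles
Leg 2 distance:
30 x 1.5 = 45 miles
Total distance:
80 + 45 = 125 miles

125 miles


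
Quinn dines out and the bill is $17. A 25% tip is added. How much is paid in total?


Calculate the tip:
25% of $17 = $4.25
Add tip to meal cost:
$17 + $4.25 = $21.25

$21.25


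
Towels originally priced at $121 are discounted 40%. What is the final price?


Calculate the discount amount:
40% of $121 = $48.40
Subtract from original:
$121 - $48.40 = $72.60

$72.60


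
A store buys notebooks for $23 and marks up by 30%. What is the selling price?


Calculate the markup amount:
30% of $23 = $6.90
Add to cost:
$23 + $6.90 = $29.90

$29.90


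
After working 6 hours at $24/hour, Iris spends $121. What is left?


Calculate earnings:
6 x $24 = $144
Subtract spending:
$144 - $121 = $23

$23


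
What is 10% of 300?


Convert percentage to decimal:
10% = 0.1
Multiply:
300 x 0.1 = 30

30


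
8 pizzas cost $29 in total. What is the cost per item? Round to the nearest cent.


Total cost: $29
Number of items: 8
Unit price: $29 / 8 = $3.625 ≈ $3.63

$3.63


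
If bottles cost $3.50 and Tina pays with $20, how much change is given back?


Start with the amount paid:
$20
Subtract the price:
$20 - $3.50 = $16.50

$16.50


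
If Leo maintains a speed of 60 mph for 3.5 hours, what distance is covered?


Use the formula: distance = speed x time
Speed = 60 mph, Time = 3.5 hours
60 x 3.5 = 210 miles

210 miles


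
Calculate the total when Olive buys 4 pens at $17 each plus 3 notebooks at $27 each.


Cost of pens:
4 x $17 = $68
Cost of notebooks:
3 x $27 = $81
Add both:
$68 + $81 = $149

$149


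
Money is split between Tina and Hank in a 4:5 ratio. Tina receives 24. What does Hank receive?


Find the multiplier:
24 / 4 = 6
Apply to Hank's share:
5 x 6 = 30

30


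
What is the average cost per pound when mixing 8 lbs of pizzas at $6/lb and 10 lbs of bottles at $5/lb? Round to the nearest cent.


Cost of pizzas:
8 x $6 = $48
Cost of bottles:
10 x $5 = $50
Total cost: $48 + $50 = $98
Total weight: 18 lbs
Average: $98 / 18 = $5.4444... ≈ $5.44/lb

$5.44/lb


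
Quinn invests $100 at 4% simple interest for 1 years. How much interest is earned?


Use the formula I = P x R x T / 100
P x R x T = 100 x 4 x 1 = 400
I = 400 / 100 = $4

$4


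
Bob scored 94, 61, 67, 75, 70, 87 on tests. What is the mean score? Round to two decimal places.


Add the scores:
94 + 61 + 67 + 75 + 70 + 87 = 454
Divide by the number of tests:
454 / 6 = 75.6666... ≈ 75.67

75.67


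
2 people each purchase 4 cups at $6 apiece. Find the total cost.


Cost per person:
4 x $6 = $24
Group total:
2 x $24 = $48

$48


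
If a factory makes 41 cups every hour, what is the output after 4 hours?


Production rate: 41 cups per hour
Time: 4 hours
Total: 41 x 4 = 164 cups

164 cups


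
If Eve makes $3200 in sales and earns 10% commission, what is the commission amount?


Convert rate to decimal:
10% = 0.1
Multiply by sales:
$3200 x 0.1 = $320

$320


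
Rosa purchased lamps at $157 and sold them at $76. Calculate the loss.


Selling price = $76
Cost price = $157
Loss = cost price - selling price:
Loss = $157 - $76 = $81

$81


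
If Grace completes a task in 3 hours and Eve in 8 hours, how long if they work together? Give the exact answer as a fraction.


Grace's rate: 1/3 of the job per hour
Eve's rate: 1/8 of the job per hour
Combined rate: 1/3 + 1/8 = 11/24 per hour
Time = 1 / (11/24) = 24/11 hours (≈ 2.18 hours)

24/11 hours


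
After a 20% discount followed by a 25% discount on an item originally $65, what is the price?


First discount:
20% of $65 = $13
Price after first discount:
$65 - $13 = $52
Second discount:
25% of $52 = $13
Final price:
$52 - $13 = $39

$39


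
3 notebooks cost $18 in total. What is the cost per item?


Total cost: $18
Number of items: 3
Unit price: $18 / 3 = $6

$6


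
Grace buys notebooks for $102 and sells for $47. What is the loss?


Selling price = $47
Cost price = $102
Loss = cost price - selling price:
Loss = $102 - $47 = $55

$55


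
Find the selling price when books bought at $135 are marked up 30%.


Calculate the markup amount:
30% of $135 = $40.50
Add to cost:
$135 + $40.50 = $175.50

$175.50


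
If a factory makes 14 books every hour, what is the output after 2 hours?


Production rate: 14 books per hour
Time: 2 hours
Total: 14 x 2 = 28 books

28 books


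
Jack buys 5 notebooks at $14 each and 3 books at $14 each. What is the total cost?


Cost of notebooks:
5 x $14 = $70
Cost of books:
3 x $14 = $42
Add both:
$70 + $42 = $112

$112


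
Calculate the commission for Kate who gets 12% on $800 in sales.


Convert rate to decimal:
12% = 0.12
Multiply by sales:
$800 x 0.12 = $96

$96


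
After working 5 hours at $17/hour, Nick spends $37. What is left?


Calculate earnings:
5 x $17 = $85
Subtract spending:
$85 - $37 = $48

$48


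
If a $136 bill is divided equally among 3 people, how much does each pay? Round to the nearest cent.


Total bill: $136
Number of people: 3
Each pays: $136 / 3 = $45.3333... ≈ $45.33

$45.33


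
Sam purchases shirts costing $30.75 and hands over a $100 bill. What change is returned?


Start with the amount paid:
$100
Subtract the price:
$100 - $30.75 = $69.25

$69.25


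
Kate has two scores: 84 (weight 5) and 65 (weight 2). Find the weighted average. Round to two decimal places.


Weighted sum:
5 x 84 + 2 x 65 = 550
Total weight:
5 + 2 = 7
Weighted average:
550 / 7 = 78.5714... ≈ 78.57

78.57


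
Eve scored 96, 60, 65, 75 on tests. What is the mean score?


Add the scores:
96 + 60 + 65 + 75 = 296
Divide by the number of tests:
296 / 4 = 74

74


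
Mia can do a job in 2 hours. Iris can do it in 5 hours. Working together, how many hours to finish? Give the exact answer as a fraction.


Mia's rate: 1/2 of the job per hour
Iris's rate: 1/5 of the job per hour
Combined rate: 1/2 + 1/5 = 7/10 per hour
Time = 1 / (7/10) = 10/7 hours (≈ 1.43 hours)

10/7 hours


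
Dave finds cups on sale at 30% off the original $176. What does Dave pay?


Calculate the discount amount:
30% of $176 = $52.80
Subtract from original:
$176 - $52.80 = $123.20

$123.20


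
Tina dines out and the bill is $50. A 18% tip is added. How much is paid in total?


Calculate the tip:
18% of $50 = $9
Add tip to meal cost:
$50 + $9 = $59

$59


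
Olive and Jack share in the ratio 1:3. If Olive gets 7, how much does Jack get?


Find the multiplier:
7 / 1 = 7
Apply to Jack's share:
3 x 7 = 21

21


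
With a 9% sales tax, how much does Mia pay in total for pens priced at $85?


Calculate the tax:
9% of $85 = $7.65
Add tax to price:
$85 + $7.65 = $92.65

$92.65


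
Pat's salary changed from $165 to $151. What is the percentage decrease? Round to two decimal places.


Find the absolute change:
|151 - 165| = 14
Divide by original and multiply by 100:
14 / 165 x 100 = 8.4848...% ≈ 8.48%

8.48%


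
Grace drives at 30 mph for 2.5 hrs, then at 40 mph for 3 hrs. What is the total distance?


Leg 1 distance:
30 x 2.5 = 75 miles
Leg 2 distance:
40 x 3 = 120 miles
Total distance:
75 + 120 = 195 miles

195 miles


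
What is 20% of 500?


Convert percentage to decimal:
20% = 0.2
Multiply:
500 x 0.2 = 100

100


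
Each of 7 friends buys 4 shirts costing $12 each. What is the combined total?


Cost per person:
4 x $12 = $48
Group total:
7 x $48 = $336

$336


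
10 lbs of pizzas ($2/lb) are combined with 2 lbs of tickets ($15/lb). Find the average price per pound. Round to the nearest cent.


Cost of pizzas:
10 x $2 = $20
Cost of tickets:
2 x $15 = $30
Total cost: $20 + $30 = $50
Total weight: 12 lbs
Average: $50 / 12 = $4.1666... ≈ $4.17/lb

$4.17/lb


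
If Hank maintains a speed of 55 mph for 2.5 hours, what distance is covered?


Use the formula: distance = speed x time
Speed = 55 mph, Time = 2.5 hours
55 x 2.5 = 137.5 miles

137.5 miles


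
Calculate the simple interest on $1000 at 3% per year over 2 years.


Use the formula I = P x R x T / 100
P x R x T = 1000 x 3 x 2 = 6000
I = 6000 / 100 = $60

$60


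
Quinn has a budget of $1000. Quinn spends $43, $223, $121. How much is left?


Add up expenses:
$43 + $223 + $121 = $387
Subtract from budget:
$1000 - $387 = $613

$613


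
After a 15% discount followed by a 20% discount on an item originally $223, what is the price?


First discount:
15% of $223 = $33.45
Price after first discount:
$223 - $33.45 = $189.55
Second discount:
20% of $189.55 = $37.91
Final price:
$189.55 - $37.91 = $151.64

$151.64


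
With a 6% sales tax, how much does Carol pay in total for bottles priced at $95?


Calculate the tax:
6% of $95 = $5.70
Add tax to price:
$95 + $5.70 = $100.70

$100.70


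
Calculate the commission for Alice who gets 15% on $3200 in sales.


Convert rate to decimal:
15% = 0.15
Multiply by sales:
$3200 x 0.15 = $480

$480


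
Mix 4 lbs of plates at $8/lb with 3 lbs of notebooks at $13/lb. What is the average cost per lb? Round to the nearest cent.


Cost of plates:
4 x $8 = $32
Cost of notebooks:
3 x $13 = $39
Total cost: $32 + $39 = $71
Total weight: 7 lbs
Average: $71 / 7 = $10.1428... ≈ $10.14/lb

$10.14/lb


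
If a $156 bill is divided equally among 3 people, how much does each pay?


Total bill: $156
Number of people: 3
Each pays: $156 / 3 = $52

$52


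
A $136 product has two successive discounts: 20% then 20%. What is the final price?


First discount:
20% of $136 = $27.20
Price after first discount:
$136 - $27.20 = $108.80
Second discount:
20% of $108.80 = $21.76
Final price:
$108.80 - $21.76 = $87.04

$87.04


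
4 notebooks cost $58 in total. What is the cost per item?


Total cost: $58
Number of items: 4
Unit price: $58 / 4 = $14.50

$14.50


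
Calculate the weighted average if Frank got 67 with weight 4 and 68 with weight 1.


Weighted sum:
4 x 67 + 1 x 68 = 336
Total weight:
4 + 1 = 5
Weighted average:
336 / 5 = 67.2

67.2


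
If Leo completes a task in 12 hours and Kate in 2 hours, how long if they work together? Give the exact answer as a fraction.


Leo's rate: 1/12 of the job per hour
Kate's rate: 1/2 of the job per hour
Combined rate: 1/12 + 1/2 = 7/12 per hour
Time = 1 / (7/12) = 12/7 hours (≈ 1.71 hours)

12/7 hours


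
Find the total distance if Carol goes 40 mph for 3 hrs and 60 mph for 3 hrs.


Leg 1 distance:
40 x 3 = 120 miles
Leg 2 distance:
60 x 3 = 180 miles
Total distance:
120 + 180 = 300 miles

300 miles


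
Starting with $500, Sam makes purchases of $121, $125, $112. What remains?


Add up expenses:
$121 + $125 + $112 = $358
Subtract from budget:
$500 - $358 = $142

$142


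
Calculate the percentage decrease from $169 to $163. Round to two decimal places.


Find the absolute change:
|163 - 169| = 6
Divide by original and multiply by 100:
6 / 169 x 100 = 3.5502...% ≈ 3.55%

3.55%


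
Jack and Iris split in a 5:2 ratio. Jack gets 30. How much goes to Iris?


Find the multiplier:
30 / 5 = 6
Apply to Iris's share:
2 x 6 = 12

12


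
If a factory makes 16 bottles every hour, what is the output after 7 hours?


Production rate: 16 bottles per hour
Time: 7 hours
Total: 16 x 7 = 112 bottles

112 bottles


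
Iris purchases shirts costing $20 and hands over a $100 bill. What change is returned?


Start with the amount paid:
$100
Subtract the price:
$100 - $20 = $80

$80


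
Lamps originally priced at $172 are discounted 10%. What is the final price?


Calculate the discount amount:
10% of $172 = $17.20
Subtract from original:
$172 - $17.20 = $154.80

$154.80


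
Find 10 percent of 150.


Convert percentage to decimal:
10% = 0.1
Multiply:
150 x 0.1 = 15

15


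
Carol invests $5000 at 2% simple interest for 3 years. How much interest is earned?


Use the formula I = P x R x T / 100
P x R x T = 5000 x 2 x 3 = 30000
I = 30000 / 100 = $300

$300


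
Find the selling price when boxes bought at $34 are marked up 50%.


Calculate the markup amount:
50% of $34 = $17
Add to cost:
$34 + $17 = $51

$51


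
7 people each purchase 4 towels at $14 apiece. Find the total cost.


Cost per person:
4 x $14 = $56
Group total:
7 x $56 = $392

$392


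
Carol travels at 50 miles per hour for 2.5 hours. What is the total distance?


Use the formula: distance = speed x time
Speed = 50 mph, Time = 2.5 hours
50 x 2.5 = 125 miles

125 miles


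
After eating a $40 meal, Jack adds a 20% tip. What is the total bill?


Calculate the tip:
20% of $40 = $8
Add tip to meal cost:
$40 + $8 = $48

$48


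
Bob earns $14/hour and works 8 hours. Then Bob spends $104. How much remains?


Calculate earnings:
8 x $14 = $112
Subtract spending:
$112 - $104 = $8

$8


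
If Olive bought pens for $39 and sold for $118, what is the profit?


Selling price = $118
Cost price = $39
Profit = selling price - cost price:
Profit = $118 - $39 = $79

$79


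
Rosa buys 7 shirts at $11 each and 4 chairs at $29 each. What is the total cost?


Cost of shirts:
7 x $11 = $77
Cost of chairs:
4 x $29 = $116
Add both:
$77 + $116 = $193

$193


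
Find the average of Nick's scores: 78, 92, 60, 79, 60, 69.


Add the scores:
78 + 92 + 60 + 79 + 60 + 69 = 438
Divide by the number of tests:
438 / 6 = 73

73


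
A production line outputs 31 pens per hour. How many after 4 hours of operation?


Production rate: 31 pens per hour
Time: 4 hours
Total: 31 x 4 = 124 pens

124 pens


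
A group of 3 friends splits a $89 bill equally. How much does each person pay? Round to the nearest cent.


Total bill: $89
Number of people: 3
Each pays: $89 / 3 = $29.6666... ≈ $29.67

$29.67


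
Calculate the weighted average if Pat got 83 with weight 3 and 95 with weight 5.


Weighted sum:
3 x 83 + 5 x 95 = 724
Total weight:
3 + 5 = 8
Weighted average:
724 / 8 = 90.5

90.5


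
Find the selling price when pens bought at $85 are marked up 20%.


Calculate the markup amount:
20% of $85 = $17
Add to cost:
$85 + $17 = $102

$102


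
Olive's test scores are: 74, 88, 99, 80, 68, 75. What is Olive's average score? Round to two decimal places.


Add the scores:
74 + 88 + 99 + 80 + 68 + 75 = 484
Divide by the number of tests:
484 / 6 = 80.6666... ≈ 80.67

80.67


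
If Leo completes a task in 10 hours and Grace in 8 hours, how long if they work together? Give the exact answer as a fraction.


Leo's rate: 1/10 of the job per hour
Grace's rate: 1/8 of the job per hour
Combined rate: 1/10 + 1/8 = 9/40 per hour
Time = 1 / (9/40) = 40/9 hours (≈ 4.44 hours)

40/9 hours


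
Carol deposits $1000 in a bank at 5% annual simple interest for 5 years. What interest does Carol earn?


Use the formula I = P x R x T / 100
P x R x T = 1000 x 5 x 5 = 25000
I = 25000 / 100 = $250

$250


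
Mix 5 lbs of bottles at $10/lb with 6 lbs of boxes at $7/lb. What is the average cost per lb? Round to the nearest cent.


Cost of bottles:
5 x $10 = $50
Cost of boxes:
6 x $7 = $42
Total cost: $50 + $42 = $92
Total weight: 11 lbs
Average: $92 / 11 = $8.3636... ≈ $8.36/lb

$8.36/lb


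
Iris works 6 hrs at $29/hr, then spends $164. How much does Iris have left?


Calculate earnings:
6 x $29 = $174
Subtract spending:
$174 - $164 = $10

$10


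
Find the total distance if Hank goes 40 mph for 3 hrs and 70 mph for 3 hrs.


Leg 1 distance:
40 x 3 = 120 miles
Leg 2 distance:
70 x 3 = 210 miles
Total distance:
120 + 210 = 330 miles

330 miles


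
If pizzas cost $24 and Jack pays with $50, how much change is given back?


Start with the amount paid:
$50
Subtract the price:
$50 - $24 = $26

$26


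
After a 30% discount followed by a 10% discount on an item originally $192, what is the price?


First discount:
30% of $192 = $57.60
Price after first discount:
$192 - $57.60 = $134.40
Second discount:
10% of $134.40 = $13.44
Final price:
$134.40 - $13.44 = $120.96

$120.96


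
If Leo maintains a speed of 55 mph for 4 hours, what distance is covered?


Use the formula: distance = speed x time
Speed = 55 mph, Time = 4 hours
55 x 4 = 220 miles

220 miles


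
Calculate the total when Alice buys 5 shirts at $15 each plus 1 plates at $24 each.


Cost of shirts:
5 x $15 = $75
Cost of plates:
1 x $24 = $24
Add both:
$75 + $24 = $99

$99


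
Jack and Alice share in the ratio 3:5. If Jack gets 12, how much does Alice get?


Find the multiplier:
12 / 3 = 4
Apply to Alice's share:
5 x 4 = 20

20


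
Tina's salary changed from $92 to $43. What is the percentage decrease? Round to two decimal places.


Find the absolute change:
|43 - 92| = 49
Divide by original and multiply by 100:
49 / 92 x 100 = 53.2608...% ≈ 53.26%

53.26%


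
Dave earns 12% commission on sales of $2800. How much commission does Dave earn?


Convert rate to decimal:
12% = 0.12
Multiply by sales:
$2800 x 0.12 = $336

$336


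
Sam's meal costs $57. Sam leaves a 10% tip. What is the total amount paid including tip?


Calculate the tip:
10% of $57 = $5.70
Add tip to meal cost:
$57 + $5.70 = $62.70

$62.70


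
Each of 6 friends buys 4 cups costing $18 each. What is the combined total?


Cost per person:
4 x $18 = $72
Group total:
6 x $72 = $432

$432


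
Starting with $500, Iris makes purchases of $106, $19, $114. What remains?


Add up expenses:
$106 + $19 + $114 = $239
Subtract from budget:
$500 - $239 = $261

$261


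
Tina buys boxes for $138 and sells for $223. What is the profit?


Selling price = $223
Cost price = $138
Profit = selling price - cost price:
Profit = $223 - $138 = $85

$85


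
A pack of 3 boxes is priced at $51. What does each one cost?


Total cost: $51
Number of items: 3
Unit price: $51 / 3 = $17

$17


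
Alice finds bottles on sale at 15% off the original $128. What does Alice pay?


Calculate the discount amount:
15% of $128 = $19.20
Subtract from original:
$128 - $19.20 = $108.80

$108.80


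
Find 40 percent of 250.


Convert percentage to decimal:
40% = 0.4
Multiply:
250 x 0.4 = 100

100


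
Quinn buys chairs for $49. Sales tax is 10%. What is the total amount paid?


Calculate the tax:
10% of $49 = $4.90
Add tax to price:
$49 + $4.90 = $53.90

$53.90


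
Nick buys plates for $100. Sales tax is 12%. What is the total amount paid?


Calculate the tax:
12% of $100 = $12
Add tax to price:
$100 + $12 = $112

$112


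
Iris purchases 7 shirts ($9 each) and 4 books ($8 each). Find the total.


Cost of shirts:
7 x $9 = $63
Cost of books:
4 x $8 = $32
Add both:
$63 + $32 = $95

$95


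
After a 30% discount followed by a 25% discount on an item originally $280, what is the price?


First discount:
30% of $280 = $84
Price after first discount:
$280 - $84 = $196
Second discount:
25% of $196 = $49
Final price:
$196 - $49 = $147

$147


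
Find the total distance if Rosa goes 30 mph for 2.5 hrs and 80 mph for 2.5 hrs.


Leg 1 distance:
30 x 2.5 = 75 miles
Leg 2 distance:
80 x 2.5 = 200 miles
Total distance:
75 + 200 = 275 miles

275 miles


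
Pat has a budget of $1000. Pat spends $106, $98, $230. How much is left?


Add up expenses:
$106 + $98 + $230 = $434
Subtract from budget:
$1000 - $434 = $566

$566


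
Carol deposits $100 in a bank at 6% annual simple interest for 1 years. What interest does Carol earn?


Use the formula I = P x R x T / 100
P x R x T = 100 x 6 x 1 = 600
I = 600 / 100 = $6

$6


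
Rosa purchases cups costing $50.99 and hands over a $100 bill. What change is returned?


Start with the amount paid:
$100
Subtract the price:
$100 - $50.99 = $49.01

$49.01


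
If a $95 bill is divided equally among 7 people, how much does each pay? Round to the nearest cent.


Total bill: $95
Number of people: 7
Each pays: $95 / 7 = $13.5714... ≈ $13.57

$13.57


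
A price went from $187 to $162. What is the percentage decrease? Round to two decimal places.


Find the absolute change:
|162 - 187| = 25
Divide by original and multiply by 100:
25 / 187 x 100 = 13.3689...% ≈ 13.37%

13.37%


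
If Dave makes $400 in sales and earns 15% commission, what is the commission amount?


Convert rate to decimal:
15% = 0.15
Multiply by sales:
$400 x 0.15 = $60

$60


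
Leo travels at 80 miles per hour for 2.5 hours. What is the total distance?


Use the formula: distance = speed x time
Speed = 80 mph, Time = 2.5 hours
80 x 2.5 = 200 miles

200 miles


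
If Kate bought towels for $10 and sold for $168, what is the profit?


Selling price = $168
Cost price = $10
Profit = selling price - cost price:
Profit = $168 - $10 = $158

$158


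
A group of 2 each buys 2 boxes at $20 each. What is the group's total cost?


Cost per person:
2 x $20 = $40
Group total:
2 x $40 = $80

$80


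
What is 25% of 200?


Convert percentage to decimal:
25% = 0.25
Multiply:
200 x 0.25 = 50

50


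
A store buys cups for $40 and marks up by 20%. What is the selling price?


Calculate the markup amount:
20% of $40 = $8
Add to cost:
$40 + $8 = $48

$48


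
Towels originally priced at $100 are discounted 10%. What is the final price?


Calculate the discount amount:
10% of $100 = $10
Subtract from original:
$100 - $10 = $90

$90


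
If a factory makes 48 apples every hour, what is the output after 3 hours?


Production rate: 48 apples per hour
Time: 3 hours
Total: 48 x 3 = 144 apples

144 apples


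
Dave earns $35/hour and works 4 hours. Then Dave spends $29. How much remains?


Calculate earnings:
4 x $35 = $140
Subtract spending:
$140 - $29 = $111

$111


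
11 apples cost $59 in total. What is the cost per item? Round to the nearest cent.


Total cost: $59
Number of items: 11
Unit price: $59 / 11 = $5.3636... ≈ $5.36

$5.36


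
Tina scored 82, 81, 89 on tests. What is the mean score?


Add the scores:
82 + 81 + 89 = 252
Divide by the number of tests:
252 / 3 = 84

84


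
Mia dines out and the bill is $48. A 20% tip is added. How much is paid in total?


Calculate the tip:
20% of $48 = $9.60
Add tip to meal cost:
$48 + $9.60 = $57.60

$57.60


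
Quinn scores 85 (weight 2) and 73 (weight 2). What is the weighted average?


Weighted sum:
2 x 85 + 2 x 73 = 316
Total weight:
2 + 2 = 4
Weighted average:
316 / 4 = 79

79


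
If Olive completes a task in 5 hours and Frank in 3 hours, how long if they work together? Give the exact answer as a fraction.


Olive's rate: 1/5 of the job per hour
Frank's rate: 1/3 of the job per hour
Combined rate: 1/5 + 1/3 = 8/15 per hour
Time = 1 / (8/15) = 15/8 hours (≈ 1.88 hours)

15/8 hours


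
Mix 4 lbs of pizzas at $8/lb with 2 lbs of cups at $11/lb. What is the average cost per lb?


Cost of pizzas:
4 x $8 = $32
Cost of cups:
2 x $11 = $22
Total cost: $32 + $22 = $54
Total weight: 6 lbs
Average: $54 / 6 = $9/lb

$9/lb


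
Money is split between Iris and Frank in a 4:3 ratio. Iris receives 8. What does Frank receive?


Find the multiplier:
8 / 4 = 2
Apply to Frank's share:
3 x 2 = 6

6


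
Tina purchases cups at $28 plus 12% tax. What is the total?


Calculate the tax:
12% of $28 = $3.36
Add tax to price:
$28 + $3.36 = $31.36

$31.36


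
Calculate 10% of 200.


Convert percentage to decimal:
10% = 0.1
Multiply:
200 x 0.1 = 20

20


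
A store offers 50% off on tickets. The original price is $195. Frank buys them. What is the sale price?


Calculate the discount amount:
50% of $195 = $97.50
Subtract from original:
$195 - $97.50 = $97.50

$97.50


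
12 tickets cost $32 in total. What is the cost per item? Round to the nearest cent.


Total cost: $32
Number of items: 12
Unit price: $32 / 12 = $2.6666... ≈ $2.67

$2.67


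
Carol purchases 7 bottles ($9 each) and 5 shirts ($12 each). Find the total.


Cost of bottles:
7 x $9 = $63
Cost of shirts:
5 x $12 = $60
Add both:
$63 + $60 = $123

$123


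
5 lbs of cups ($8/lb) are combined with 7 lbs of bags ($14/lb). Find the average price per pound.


Cost of cups:
5 x $8 = $40
Cost of bags:
7 x $14 = $98
Total cost: $40 + $98 = $138
Total weight: 12 lbs
Average: $138 / 12 = $11.50/lb

$11.50/lb


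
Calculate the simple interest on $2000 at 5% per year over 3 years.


Use the formula I = P x R x T / 100
P x R x T = 2000 x 5 x 3 = 30000
I = 30000 / 100 = $300

$300


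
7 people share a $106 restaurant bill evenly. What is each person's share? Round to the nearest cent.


Total bill: $106
Number of people: 7
Each pays: $106 / 7 = $15.1428... ≈ $15.14

$15.14


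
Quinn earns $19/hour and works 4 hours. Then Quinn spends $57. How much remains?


Calculate earnings:
4 x $19 = $76
Subtract spending:
$76 - $57 = $19

$19


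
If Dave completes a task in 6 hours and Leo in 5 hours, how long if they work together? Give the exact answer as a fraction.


Dave's rate: 1/6 of the job per hour
Leo's rate: 1/5 of the job per hour
Combined rate: 1/6 + 1/5 = 11/30 per hour
Time = 1 / (11/30) = 30/11 hours (≈ 2.73 hours)

30/11 hours


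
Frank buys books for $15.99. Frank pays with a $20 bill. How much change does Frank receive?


Start with the amount paid:
$20
Subtract the price:
$20 - $15.99 = $4.01

$4.01


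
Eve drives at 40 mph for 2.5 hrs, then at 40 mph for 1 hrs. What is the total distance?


Leg 1 distance:
40 x 2.5 = 100 miles
Leg 2 distance:
40 x 1 = 40 miles
Total distance:
100 + 40 = 140 miles

140 miles


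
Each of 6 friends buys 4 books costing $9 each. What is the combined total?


Cost per person:
4 x $9 = $36
Group total:
6 x $36 = $216

$216


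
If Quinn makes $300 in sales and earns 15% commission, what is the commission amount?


Convert rate to decimal:
15% = 0.15
Multiply by sales:
$300 x 0.15 = $45

$45


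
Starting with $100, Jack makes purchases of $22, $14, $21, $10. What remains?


Add up expenses:
$22 + $14 + $21 + $10 = $67
Subtract from budget:
$100 - $67 = $33

$33


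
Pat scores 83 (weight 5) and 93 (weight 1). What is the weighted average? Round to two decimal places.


Weighted sum:
5 x 83 + 1 x 93 = 508
Total weight:
5 + 1 = 6
Weighted average:
508 / 6 = 84.6666... ≈ 84.67

84.67


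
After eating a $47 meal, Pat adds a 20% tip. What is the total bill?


Calculate the tip:
20% of $47 = $9.40
Add tip to meal cost:
$47 + $9.40 = $56.40

$56.40


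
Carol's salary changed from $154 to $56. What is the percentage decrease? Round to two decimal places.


Find the absolute change:
|56 - 154| = 98
Divide by original and multiply by 100:
98 / 154 x 100 = 63.6363...% ≈ 63.64%

63.64%


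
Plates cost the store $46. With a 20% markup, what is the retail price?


Calculate the markup amount:
20% of $46 = $9.20
Add to cost:
$46 + $9.20 = $55.20

$55.20


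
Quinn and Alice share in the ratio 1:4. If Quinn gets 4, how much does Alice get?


Find the multiplier:
4 / 1 = 4
Apply to Alice's share:
4 x 4 = 16

16


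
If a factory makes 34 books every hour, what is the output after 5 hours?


Production rate: 34 books per hour
Time: 5 hours
Total: 34 x 5 = 170 books

170 books


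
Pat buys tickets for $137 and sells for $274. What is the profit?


Selling price = $274
Cost price = $137
Profit = selling price - cost price:
Profit = $274 - $137 = $137

$137


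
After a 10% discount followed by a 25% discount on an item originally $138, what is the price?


First discount:
10% of $138 = $13.80
Price after first discount:
$138 - $13.80 = $124.20
Second discount:
25% of $124.20 = $31.05
Final price:
$124.20 - $31.05 = $93.15

$93.15


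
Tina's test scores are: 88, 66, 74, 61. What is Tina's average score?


Add the scores:
88 + 66 + 74 + 61 = 289
Divide by the number of tests:
289 / 4 = 72.25

72.25


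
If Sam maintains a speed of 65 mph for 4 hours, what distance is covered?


Use the formula: distance = speed x time
Speed = 65 mph, Time = 4 hours
65 x 4 = 260 miles

260 miles


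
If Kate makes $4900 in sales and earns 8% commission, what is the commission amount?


Convert rate to decimal:
8% = 0.08
Multiply by sales:
$4900 x 0.08 = $392

$392


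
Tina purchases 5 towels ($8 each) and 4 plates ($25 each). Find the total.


Cost of towels:
5 x $8 = $40
Cost of plates:
4 x $25 = $100
Add both:
$40 + $100 = $140

$140


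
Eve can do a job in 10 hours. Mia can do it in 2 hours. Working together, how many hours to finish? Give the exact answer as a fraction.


Eve's rate: 1/10 of the job per hour
Mia's rate: 1/2 of the job per hour
Combined rate: 1/10 + 1/2 = 3/5 per hour
Time = 1 / (3/5) = 5/3 hours (≈ 1.67 hours)

5/3 hours


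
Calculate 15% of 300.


Convert percentage to decimal:
15% = 0.15
Multiply:
300 x 0.15 = 45

45


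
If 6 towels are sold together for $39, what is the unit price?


Total cost: $39
Number of items: 6
Unit price: $39 / 6 = $6.50

$6.50


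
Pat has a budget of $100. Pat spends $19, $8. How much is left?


Add up expenses:
$19 + $8 = $27
Subtract from budget:
$100 - $27 = $73

$73


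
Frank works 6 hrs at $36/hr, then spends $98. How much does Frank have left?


Calculate earnings:
6 x $36 = $216
Subtract spending:
$216 - $98 = $118

$118


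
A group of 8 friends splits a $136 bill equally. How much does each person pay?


Total bill: $136
Number of people: 8
Each pays: $136 / 8 = $17

$17


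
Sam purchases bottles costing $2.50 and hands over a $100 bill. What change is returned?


Start with the amount paid:
$100
Subtract the price:
$100 - $2.50 = $97.50

$97.50


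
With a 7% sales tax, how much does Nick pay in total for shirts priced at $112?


Calculate the tax:
7% of $112 = $7.84
Add tax to price:
$112 + $7.84 = $119.84

$119.84


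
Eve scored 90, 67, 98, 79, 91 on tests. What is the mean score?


Add the scores:
90 + 67 + 98 + 79 + 91 = 425
Divide by the number of tests:
425 / 5 = 85

85


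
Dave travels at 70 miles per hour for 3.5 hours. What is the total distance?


Use the formula: distance = speed x time
Speed = 70 mph, Time = 3.5 hours
70 x 3.5 = 245 miles

245 miles


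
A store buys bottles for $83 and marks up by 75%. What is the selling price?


Calculate the markup amount:
75% of $83 = $62.25
Add to cost:
$83 + $62.25 = $145.25

$145.25
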